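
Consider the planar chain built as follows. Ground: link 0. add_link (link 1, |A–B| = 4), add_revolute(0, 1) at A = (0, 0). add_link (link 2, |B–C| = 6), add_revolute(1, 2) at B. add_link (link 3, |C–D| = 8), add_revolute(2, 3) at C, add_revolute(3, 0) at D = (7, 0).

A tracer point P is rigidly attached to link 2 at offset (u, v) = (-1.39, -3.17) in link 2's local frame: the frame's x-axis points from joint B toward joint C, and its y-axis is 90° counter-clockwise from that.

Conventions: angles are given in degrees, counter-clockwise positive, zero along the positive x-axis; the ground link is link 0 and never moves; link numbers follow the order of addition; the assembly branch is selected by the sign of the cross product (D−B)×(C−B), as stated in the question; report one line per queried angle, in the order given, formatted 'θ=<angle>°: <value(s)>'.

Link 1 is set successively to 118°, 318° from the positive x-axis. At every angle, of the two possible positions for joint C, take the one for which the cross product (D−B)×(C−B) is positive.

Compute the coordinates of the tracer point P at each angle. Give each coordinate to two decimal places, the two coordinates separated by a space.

A=(0,0), D=(7.00,0)
θ=118°: B = A + 4.00·(cos118°, sin118°) = (-1.8779, 3.5318)
θ=118°: |BD| = 9.5546
θ=118°: circle(B,6.00) ∩ circle(D,8.00): a=3.3120, h=5.0030
θ=118°:   candidates: C₊=(3.0489,6.9562) cross=47.802; C₋=(-0.6498,-2.3412) cross=-47.802
θ=118°:   branch + wants cross > 0 → take C=(3.0489,6.9562) (cross=47.802)
θ=118°: ex = (C−B)/|BC| = (0.8211,0.5707); ey = (-0.5707,0.8211)
θ=118°: P = B + -1.39·ex + -3.17·ey = (-1.2100,0.1355)
θ=318°: B = A + 4.00·(cos318°, sin318°) = (2.9726, -2.6765)
θ=318°: |BD| = 4.8357
θ=318°: circle(B,6.00) ∩ circle(D,8.00): a=-0.4773, h=5.9810
θ=318°:   candidates: C₊=(-0.7354,2.0406) cross=28.922; C₋=(5.8855,-7.9220) cross=-28.922
θ=318°:   branch + wants cross > 0 → take C=(-0.7354,2.0406) (cross=28.922)
θ=318°: ex = (C−B)/|BC| = (-0.6180,0.7862); ey = (-0.7862,-0.6180)
θ=318°: P = B + -1.39·ex + -3.17·ey = (6.3238,-1.8103)

θ=118°: -1.21 0.14
θ=318°: 6.32 -1.81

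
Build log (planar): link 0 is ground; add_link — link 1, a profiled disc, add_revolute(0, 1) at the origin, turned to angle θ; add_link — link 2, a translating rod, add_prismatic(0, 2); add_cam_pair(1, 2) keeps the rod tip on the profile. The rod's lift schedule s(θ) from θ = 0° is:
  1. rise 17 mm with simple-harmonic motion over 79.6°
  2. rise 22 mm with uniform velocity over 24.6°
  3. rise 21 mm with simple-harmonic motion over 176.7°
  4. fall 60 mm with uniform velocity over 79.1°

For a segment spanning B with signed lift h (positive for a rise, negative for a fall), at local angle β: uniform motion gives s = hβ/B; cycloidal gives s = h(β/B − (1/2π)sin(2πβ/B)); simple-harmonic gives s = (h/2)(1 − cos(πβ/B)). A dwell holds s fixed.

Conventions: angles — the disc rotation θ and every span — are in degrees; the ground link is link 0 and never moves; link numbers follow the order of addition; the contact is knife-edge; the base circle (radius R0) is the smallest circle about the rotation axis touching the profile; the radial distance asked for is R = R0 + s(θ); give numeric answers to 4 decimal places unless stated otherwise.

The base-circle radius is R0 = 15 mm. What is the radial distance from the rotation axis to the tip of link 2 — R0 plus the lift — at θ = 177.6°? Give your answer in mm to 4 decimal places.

seg 1 [0°–79.6°] simple-harmonic, h=17: full span → s += 17 → s = 17.0000
seg 2 [79.6°–104.2°] uniform, h=22: full span → s += 22 → s = 39.0000
seg 3 [104.2°–280.9°] simple-harmonic, h=21: θ=177.6° here. β=73.4, B=176.7. 21/2·(1 − cos(π·0.4154)) = 7.7418 → s = 46.7418
R = R0 + s = 15 + 46.7418 = 61.7418

61.7418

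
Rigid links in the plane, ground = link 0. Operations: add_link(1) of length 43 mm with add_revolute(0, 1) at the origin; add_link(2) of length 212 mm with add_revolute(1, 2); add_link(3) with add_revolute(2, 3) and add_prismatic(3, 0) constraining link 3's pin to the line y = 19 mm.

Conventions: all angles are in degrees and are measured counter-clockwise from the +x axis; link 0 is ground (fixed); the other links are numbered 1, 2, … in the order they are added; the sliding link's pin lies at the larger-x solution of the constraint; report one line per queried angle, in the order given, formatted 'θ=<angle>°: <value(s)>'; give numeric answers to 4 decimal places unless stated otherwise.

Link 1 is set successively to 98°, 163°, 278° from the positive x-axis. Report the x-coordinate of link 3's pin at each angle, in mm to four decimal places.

geometry: r = 43 mm, L = 212 mm, e = 19 mm
θ=98°: crank pin P = (r cos θ, r sin θ) = (-5.984443, 42.581527)
θ=98°: h = r sin θ − e = 42.581527 − 19 = 23.581527
θ=98°: x = r cos θ + √(L² − h²) = -5.984443 + 210.684389 = 204.699945
θ=163°: crank pin P = (r cos θ, r sin θ) = (-41.121105, 12.571983)
θ=163°: h = r sin θ − e = 12.571983 − 19 = -6.428017
θ=163°: x = r cos θ + √(L² − h²) = -41.121105 + 211.902526 = 170.781422
θ=278°: crank pin P = (r cos θ, r sin θ) = (5.984443, -42.581527)
θ=278°: h = r sin θ − e = -42.581527 − 19 = -61.581527
θ=278°: x = r cos θ + √(L² − h²) = 5.984443 + 202.858856 = 208.843300

θ=98°: 204.6999
θ=163°: 170.7814
θ=278°: 208.8433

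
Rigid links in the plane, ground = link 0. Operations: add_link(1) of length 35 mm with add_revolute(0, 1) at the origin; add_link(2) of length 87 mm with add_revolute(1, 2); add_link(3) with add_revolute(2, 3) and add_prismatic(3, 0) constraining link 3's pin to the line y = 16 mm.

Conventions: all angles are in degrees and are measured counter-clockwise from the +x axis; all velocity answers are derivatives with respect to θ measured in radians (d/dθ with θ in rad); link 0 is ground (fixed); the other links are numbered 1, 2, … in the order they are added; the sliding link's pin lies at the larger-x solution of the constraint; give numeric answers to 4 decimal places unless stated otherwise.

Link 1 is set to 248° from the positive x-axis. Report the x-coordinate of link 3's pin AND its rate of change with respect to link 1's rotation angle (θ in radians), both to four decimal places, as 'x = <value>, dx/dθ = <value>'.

geometry: r = 35 mm, L = 87 mm, e = 16 mm
crank pin P = (r cos θ, r sin θ) = (-13.111231, -32.451435)
h = r sin θ − e = -32.451435 − 16 = -48.451435
x = r cos θ + √(L² − h²) = -13.111231 + 72.259660 = 59.148429
dx/dθ = −r sin θ − h·r cos θ/√(L² − h²) (θ in radians; h = -48.451435) = 23.660113

x = 59.1484, dx/dθ = 23.6601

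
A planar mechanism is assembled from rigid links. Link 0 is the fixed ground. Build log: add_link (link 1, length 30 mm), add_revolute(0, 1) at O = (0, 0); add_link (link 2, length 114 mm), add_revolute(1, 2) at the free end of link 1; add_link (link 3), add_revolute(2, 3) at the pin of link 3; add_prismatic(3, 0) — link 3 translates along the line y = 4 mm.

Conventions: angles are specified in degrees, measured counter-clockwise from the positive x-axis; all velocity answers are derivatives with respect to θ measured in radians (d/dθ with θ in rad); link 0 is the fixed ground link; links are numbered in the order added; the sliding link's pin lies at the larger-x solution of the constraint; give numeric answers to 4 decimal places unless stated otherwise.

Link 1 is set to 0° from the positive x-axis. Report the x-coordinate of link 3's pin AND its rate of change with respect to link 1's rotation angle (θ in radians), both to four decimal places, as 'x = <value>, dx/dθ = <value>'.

geometry: r = 30 mm, L = 114 mm, e = 4 mm
crank pin P = (r cos θ, r sin θ) = (30.000000, 0.000000)
h = r sin θ − e = 0.000000 − 4 = -4.000000
x = r cos θ + √(L² − h²) = 30.000000 + 113.929803 = 143.929803
dx/dθ = −r sin θ − h·r cos θ/√(L² − h²) (θ in radians; h = -4.000000) = 1.053280

x = 143.9298, dx/dθ = 1.0533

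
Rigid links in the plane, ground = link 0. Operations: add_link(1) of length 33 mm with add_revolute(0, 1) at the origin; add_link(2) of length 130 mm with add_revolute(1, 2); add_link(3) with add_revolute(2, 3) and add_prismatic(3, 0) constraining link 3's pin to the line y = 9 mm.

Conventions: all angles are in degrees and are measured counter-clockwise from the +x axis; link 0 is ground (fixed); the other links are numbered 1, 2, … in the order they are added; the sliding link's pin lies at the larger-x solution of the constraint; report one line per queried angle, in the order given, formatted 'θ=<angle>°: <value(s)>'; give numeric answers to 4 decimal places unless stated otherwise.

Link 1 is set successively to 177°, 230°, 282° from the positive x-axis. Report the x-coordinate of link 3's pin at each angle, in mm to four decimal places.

geometry: r = 33 mm, L = 130 mm, e = 9 mm
θ=177°: crank pin P = (r cos θ, r sin θ) = (-32.954775, 1.727087)
θ=177°: h = r sin θ − e = 1.727087 − 9 = -7.272913
θ=177°: x = r cos θ + √(L² − h²) = -32.954775 + 129.796397 = 96.841623
θ=230°: crank pin P = (r cos θ, r sin θ) = (-21.211991, -25.279467)
θ=230°: h = r sin θ − e = -25.279467 − 9 = -34.279467
θ=230°: x = r cos θ + √(L² − h²) = -21.211991 + 125.399036 = 104.187045
θ=282°: crank pin P = (r cos θ, r sin θ) = (6.861086, -32.278871)
θ=282°: h = r sin θ − e = -32.278871 − 9 = -41.278871
θ=282°: x = r cos θ + √(L² − h²) = 6.861086 + 123.272279 = 130.133365

θ=177°: 96.8416
θ=230°: 104.1870
θ=282°: 130.1334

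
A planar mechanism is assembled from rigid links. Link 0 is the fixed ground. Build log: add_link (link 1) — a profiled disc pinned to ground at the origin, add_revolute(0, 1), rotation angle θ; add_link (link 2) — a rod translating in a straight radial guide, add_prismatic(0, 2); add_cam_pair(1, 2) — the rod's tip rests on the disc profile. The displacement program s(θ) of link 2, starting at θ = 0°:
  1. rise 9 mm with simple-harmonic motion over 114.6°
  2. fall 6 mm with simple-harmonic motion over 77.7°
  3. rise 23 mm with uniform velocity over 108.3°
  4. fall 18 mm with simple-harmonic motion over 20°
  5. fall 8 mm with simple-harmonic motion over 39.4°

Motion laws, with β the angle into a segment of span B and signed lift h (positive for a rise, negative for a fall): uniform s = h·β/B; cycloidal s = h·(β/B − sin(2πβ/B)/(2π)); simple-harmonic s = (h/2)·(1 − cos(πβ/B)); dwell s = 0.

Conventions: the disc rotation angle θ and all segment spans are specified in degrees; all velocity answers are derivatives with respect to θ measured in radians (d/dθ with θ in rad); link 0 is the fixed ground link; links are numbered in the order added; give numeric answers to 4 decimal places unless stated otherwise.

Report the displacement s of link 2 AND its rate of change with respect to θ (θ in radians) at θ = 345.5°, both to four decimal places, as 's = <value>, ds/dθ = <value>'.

seg 1 [0°–114.6°] simple-harmonic, h=9: full span → s += 9 → s = 9.0000
seg 2 [114.6°–192.3°] simple-harmonic, h=-6: full span → s += -6 → s = 3.0000
seg 3 [192.3°–300.6°] uniform, h=23: full span → s += 23 → s = 26.0000
seg 4 [300.6°–320.6°] simple-harmonic, h=-18: full span → s += -18 → s = 8.0000
seg 5 [320.6°–360°] simple-harmonic, h=-8: θ=345.5° here. β=24.9, B=39.4. -8/2·(1 − cos(π·0.6320)) = -5.6114 → s = 2.3886
velocity in seg [320.6°–360°] (simple-harmonic), θ in radians: β = 24.9° = 0.4346 rad, B = 39.4° = 0.6877 rad; ds/dθ = (πh/(2B)) sin(πβ/B) = (π·(-8)/(2·0.6877)) sin(π·0.6320) = -16.725689 mm/rad

s = 2.3886, ds/dθ = -16.7257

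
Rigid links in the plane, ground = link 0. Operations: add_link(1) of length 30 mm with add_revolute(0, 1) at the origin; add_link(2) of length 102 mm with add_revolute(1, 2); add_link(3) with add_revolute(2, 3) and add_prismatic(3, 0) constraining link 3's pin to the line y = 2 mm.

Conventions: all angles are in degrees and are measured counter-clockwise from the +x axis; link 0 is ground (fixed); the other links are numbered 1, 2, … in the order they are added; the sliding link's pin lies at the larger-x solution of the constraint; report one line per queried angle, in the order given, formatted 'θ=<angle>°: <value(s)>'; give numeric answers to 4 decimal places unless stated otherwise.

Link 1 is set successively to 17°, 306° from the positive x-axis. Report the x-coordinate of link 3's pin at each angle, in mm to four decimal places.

geometry: r = 30 mm, L = 102 mm, e = 2 mm
θ=17°: crank pin P = (r cos θ, r sin θ) = (28.689143, 8.771151)
θ=17°: h = r sin θ − e = 8.771151 − 2 = 6.771151
θ=17°: x = r cos θ + √(L² − h²) = 28.689143 + 101.775004 = 130.464147
θ=306°: crank pin P = (r cos θ, r sin θ) = (17.633558, -24.270510)
θ=306°: h = r sin θ − e = -24.270510 − 2 = -26.270510
θ=306°: x = r cos θ + √(L² − h²) = 17.633558 + 98.558918 = 116.192476

θ=17°: 130.4641
θ=306°: 116.1925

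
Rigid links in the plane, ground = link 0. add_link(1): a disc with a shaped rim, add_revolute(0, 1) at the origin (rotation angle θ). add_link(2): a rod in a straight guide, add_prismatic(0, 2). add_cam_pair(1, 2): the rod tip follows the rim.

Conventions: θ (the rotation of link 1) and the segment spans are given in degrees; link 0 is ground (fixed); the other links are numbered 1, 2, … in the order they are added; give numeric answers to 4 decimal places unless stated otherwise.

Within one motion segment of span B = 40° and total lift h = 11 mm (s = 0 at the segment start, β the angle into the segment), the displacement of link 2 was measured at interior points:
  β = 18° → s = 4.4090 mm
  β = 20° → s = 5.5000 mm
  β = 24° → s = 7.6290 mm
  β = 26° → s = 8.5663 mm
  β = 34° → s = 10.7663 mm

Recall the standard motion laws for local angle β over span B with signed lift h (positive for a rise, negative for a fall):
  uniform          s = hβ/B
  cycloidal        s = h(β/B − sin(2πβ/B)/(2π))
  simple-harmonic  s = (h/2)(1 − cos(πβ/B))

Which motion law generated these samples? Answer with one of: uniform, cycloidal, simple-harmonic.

candidates at β/B = r: uniform s = h·r (linear in β); cycloidal s = h·(r − sin(2πr)/(2π)); simple-harmonic s = (h/2)(1 − cos(πr))
β=18°: printed 4.4090 | uniform 4.9500, cycloidal 4.4090, simple-harmonic 4.6396
β=20°: printed 5.5000 | uniform 5.5000, cycloidal 5.5000, simple-harmonic 5.5000
β=24°: printed 7.6290 | uniform 6.6000, cycloidal 7.6290, simple-harmonic 7.1996
β=26°: printed 8.5663 | uniform 7.1500, cycloidal 8.5663, simple-harmonic 7.9969
β=34°: printed 10.7663 | uniform 9.3500, cycloidal 10.7663, simple-harmonic 10.4005
only one law matches every sample → cycloidal

cycloidal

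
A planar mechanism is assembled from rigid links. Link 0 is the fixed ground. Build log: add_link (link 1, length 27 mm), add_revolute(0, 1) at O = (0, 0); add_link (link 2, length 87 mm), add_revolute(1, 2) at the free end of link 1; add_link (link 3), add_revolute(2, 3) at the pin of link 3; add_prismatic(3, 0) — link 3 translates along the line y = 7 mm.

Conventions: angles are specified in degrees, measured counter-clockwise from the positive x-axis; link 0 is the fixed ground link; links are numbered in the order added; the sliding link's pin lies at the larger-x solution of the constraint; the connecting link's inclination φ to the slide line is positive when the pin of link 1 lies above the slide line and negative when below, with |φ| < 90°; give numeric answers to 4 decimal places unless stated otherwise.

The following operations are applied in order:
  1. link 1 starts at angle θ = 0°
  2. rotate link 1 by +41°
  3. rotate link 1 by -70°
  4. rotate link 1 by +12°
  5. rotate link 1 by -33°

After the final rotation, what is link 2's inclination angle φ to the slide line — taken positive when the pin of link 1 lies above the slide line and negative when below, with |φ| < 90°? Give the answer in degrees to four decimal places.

geometry: r = 27 mm, L = 87 mm, e = 7 mm; θ starts at 0°
rotate link 1 by +41°: θ ← 0° +41° = 41°
rotate link 1 by -70°: θ ← 41° -70° = -29°
rotate link 1 by +12°: θ ← -29° +12° = -17°
rotate link 1 by -33°: θ ← -17° -33° = -50°
h = r sin θ − e = -20.683200 − 7 = -27.683200
sin φ = h / L = -27.683200 / 87 = -0.31819770
φ = arcsin(-0.31819770) = -18.553964°

-18.5540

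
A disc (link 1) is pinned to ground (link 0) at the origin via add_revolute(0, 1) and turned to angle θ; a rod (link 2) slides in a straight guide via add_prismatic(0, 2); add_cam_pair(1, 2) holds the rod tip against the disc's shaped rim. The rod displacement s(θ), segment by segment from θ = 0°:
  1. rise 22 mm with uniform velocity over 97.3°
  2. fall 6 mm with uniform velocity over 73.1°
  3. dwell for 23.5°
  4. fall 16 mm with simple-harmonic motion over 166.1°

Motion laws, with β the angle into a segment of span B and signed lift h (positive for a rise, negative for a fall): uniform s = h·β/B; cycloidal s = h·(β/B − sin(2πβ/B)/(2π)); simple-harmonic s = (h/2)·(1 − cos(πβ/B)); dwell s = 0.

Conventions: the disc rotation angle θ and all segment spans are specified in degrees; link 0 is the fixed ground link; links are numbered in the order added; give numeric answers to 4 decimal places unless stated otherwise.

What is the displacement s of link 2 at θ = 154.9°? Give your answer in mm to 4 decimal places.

segment 1 (0° to 97.3°, uniform, h = 22) is passed completely: s = 0.0000 + (22) = 22.0000
θ = 154.9° falls in segment 2 (97.3° to 170.4°, uniform, h = -6): β = 154.9 − 97.3 = 57.6°, B = 73.1°; Δs = -6·57.6/73.1 = -4.7278; s = 22.0000 − 4.7278 = 17.2722

17.2722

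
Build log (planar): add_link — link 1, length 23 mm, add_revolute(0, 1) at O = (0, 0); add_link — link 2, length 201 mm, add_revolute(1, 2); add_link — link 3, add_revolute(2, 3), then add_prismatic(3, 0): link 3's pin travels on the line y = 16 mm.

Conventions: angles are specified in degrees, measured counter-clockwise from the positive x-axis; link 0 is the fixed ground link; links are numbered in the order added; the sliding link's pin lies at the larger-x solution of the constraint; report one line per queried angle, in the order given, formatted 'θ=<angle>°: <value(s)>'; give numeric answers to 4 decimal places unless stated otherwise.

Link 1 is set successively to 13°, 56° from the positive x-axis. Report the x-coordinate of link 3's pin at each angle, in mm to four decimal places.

geometry: r = 23 mm, L = 201 mm, e = 16 mm
θ=13°: crank pin P = (r cos θ, r sin θ) = (22.410511, 5.173874)
θ=13°: h = r sin θ − e = 5.173874 − 16 = -10.826126
θ=13°: x = r cos θ + √(L² − h²) = 22.410511 + 200.708234 = 223.118745
θ=56°: crank pin P = (r cos θ, r sin θ) = (12.861437, 19.067864)
θ=56°: h = r sin θ − e = 19.067864 − 16 = 3.067864
θ=56°: x = r cos θ + √(L² − h²) = 12.861437 + 200.976586 = 213.838023

θ=13°: 223.1187
θ=56°: 213.8380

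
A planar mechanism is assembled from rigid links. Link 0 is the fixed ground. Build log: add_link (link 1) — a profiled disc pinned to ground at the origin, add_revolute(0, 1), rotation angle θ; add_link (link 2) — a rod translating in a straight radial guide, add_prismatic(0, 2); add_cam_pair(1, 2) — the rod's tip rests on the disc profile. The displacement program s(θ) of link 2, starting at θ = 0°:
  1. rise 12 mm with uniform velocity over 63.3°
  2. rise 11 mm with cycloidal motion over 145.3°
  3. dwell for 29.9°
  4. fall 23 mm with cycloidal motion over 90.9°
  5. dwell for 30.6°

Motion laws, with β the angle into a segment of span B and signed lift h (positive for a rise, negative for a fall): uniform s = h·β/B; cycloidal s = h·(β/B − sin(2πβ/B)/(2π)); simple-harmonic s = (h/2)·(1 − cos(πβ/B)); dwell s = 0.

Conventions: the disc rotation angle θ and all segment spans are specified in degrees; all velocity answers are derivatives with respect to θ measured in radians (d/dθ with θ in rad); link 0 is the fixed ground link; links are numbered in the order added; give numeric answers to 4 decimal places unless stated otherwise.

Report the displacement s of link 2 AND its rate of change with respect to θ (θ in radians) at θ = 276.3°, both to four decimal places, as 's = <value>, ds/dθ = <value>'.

seg 1 [0°–63.3°] uniform, h=12: full span → s += 12 → s = 12.0000
seg 2 [63.3°–208.6°] cycloidal, h=11: full span → s += 11 → s = 23.0000
seg 3 [208.6°–238.5°] dwell: s stays 23.0000
seg 4 [238.5°–329.4°] cycloidal, h=-23: θ=276.3° here. β=37.8, B=90.9. -23·(0.4158 − sin(2π·0.4158)/(2π)) = -7.7177 → s = 15.2823
velocity in seg [238.5°–329.4°] (cycloidal), θ in radians: β = 37.8° = 0.6597 rad, B = 90.9° = 1.5865 rad; ds/dθ = (h/B)(1 − cos(2πβ/B)) = ((-23)/1.5865)(1 − cos(2π·0.4158)) = -27.014550 mm/rad

s = 15.2823, ds/dθ = -27.0145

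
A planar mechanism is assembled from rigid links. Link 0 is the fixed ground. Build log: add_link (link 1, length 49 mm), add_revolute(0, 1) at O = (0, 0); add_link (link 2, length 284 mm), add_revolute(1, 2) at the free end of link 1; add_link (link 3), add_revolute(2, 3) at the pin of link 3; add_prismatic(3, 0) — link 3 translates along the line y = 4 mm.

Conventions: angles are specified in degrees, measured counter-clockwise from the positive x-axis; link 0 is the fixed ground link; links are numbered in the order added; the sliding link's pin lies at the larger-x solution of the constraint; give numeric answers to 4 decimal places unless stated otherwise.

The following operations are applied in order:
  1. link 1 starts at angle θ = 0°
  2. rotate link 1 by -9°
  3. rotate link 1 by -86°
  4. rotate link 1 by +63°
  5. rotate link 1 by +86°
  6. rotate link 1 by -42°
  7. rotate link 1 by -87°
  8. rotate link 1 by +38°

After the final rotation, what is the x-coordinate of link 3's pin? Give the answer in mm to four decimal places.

geometry: r = 49 mm, L = 284 mm, e = 4 mm; θ starts at 0°
rotate link 1 by -9°: θ ← 0° -9° = -9°
rotate link 1 by -86°: θ ← -9° -86° = -95°
rotate link 1 by +63°: θ ← -95° +63° = -32°
rotate link 1 by +86°: θ ← -32° +86° = 54°
rotate link 1 by -42°: θ ← 54° -42° = 12°
rotate link 1 by -87°: θ ← 12° -87° = -75°
rotate link 1 by +38°: θ ← -75° +38° = -37°
crank pin P = (r cos θ, r sin θ) = (39.133140, -29.488936)
h = r sin θ − e = -29.488936 − 4 = -33.488936
x = r cos θ + √(L² − h²) = 39.133140 + 282.018601 = 321.151741

321.1517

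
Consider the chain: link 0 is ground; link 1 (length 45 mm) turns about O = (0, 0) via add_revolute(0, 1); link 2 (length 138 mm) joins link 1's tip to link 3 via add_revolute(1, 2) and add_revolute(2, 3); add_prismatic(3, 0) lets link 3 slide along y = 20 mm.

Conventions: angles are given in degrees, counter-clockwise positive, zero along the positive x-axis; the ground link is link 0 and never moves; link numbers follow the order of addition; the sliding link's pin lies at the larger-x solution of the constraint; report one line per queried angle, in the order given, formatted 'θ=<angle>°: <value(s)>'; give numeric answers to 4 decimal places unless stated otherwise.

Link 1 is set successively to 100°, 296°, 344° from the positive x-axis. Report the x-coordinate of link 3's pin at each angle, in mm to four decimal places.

geometry: r = 45 mm, L = 138 mm, e = 20 mm
θ=100°: crank pin P = (r cos θ, r sin θ) = (-7.814168, 44.316349)
θ=100°: h = r sin θ − e = 44.316349 − 20 = 24.316349
θ=100°: x = r cos θ + √(L² − h²) = -7.814168 + 135.840771 = 128.026603
θ=296°: crank pin P = (r cos θ, r sin θ) = (19.726702, -40.445732)
θ=296°: h = r sin θ − e = -40.445732 − 20 = -60.445732
θ=296°: x = r cos θ + √(L² − h²) = 19.726702 + 124.057702 = 143.784404
θ=344°: crank pin P = (r cos θ, r sin θ) = (43.256776, -12.403681)
θ=344°: h = r sin θ − e = -12.403681 − 20 = -32.403681
θ=344°: x = r cos θ + √(L² − h²) = 43.256776 + 134.141722 = 177.398498

θ=100°: 128.0266
θ=296°: 143.7844
θ=344°: 177.3985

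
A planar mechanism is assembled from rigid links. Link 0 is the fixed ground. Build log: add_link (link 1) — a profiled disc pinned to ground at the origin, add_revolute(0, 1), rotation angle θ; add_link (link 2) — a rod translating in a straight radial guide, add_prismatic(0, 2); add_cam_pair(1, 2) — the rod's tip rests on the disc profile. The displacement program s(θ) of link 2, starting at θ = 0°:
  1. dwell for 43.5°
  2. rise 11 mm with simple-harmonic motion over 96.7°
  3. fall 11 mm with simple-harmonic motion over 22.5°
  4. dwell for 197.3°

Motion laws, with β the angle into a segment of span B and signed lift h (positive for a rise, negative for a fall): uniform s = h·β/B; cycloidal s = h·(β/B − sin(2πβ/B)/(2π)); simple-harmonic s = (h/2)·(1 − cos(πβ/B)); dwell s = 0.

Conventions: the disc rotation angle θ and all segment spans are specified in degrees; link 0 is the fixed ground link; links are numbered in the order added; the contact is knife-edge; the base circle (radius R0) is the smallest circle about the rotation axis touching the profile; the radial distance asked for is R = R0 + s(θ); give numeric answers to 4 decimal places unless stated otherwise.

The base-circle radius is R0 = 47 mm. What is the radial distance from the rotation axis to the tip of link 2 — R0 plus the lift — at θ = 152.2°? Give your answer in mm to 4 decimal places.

seg 1 [0°–43.5°] dwell: s stays 0.0000
seg 2 [43.5°–140.2°] simple-harmonic, h=11: full span → s += 11 → s = 11.0000
seg 3 [140.2°–162.7°] simple-harmonic, h=-11: θ=152.2° here. β=12, B=22.5. -11/2·(1 − cos(π·0.5333)) = -6.0749 → s = 4.9251
R = R0 + s = 47 + 4.9251 = 51.9251

51.9251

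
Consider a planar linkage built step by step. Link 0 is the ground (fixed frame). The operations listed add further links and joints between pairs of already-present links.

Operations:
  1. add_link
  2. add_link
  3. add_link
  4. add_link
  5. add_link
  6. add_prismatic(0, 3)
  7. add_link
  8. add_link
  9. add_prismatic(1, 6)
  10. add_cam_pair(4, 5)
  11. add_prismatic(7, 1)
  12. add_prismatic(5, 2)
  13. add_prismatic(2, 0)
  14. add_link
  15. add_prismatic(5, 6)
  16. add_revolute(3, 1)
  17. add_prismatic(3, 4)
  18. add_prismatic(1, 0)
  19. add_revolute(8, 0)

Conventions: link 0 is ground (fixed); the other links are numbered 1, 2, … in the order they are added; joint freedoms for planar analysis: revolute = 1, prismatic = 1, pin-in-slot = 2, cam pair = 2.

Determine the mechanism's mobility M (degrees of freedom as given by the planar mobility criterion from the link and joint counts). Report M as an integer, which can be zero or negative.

(L,J1,J2)=(1,0,0); link0 fixed
link1: (2,0,0)
link2: (3,0,0)
link3: (4,0,0)
link4: (5,0,0)
link5: (6,0,0)
P 0-3 [J1]: (6,1,0)
link6: (7,1,0)
link7: (8,1,0)
P 1-6 [J1]: (8,2,0)
C 4-5 [J2]: (8,2,1)
P 7-1 [J1]: (8,3,1)
P 5-2 [J1]: (8,4,1)
P 2-0 [J1]: (8,5,1)
link8: (9,5,1)
P 5-6 [J1]: (9,6,1)
R 3-1 [J1]: (9,7,1)
P 3-4 [J1]: (9,8,1)
P 1-0 [J1]: (9,9,1)
R 8-0 [J1]: (9,10,1)
Grübler: 3·8 − 2·10 − 1 = 3

M = 3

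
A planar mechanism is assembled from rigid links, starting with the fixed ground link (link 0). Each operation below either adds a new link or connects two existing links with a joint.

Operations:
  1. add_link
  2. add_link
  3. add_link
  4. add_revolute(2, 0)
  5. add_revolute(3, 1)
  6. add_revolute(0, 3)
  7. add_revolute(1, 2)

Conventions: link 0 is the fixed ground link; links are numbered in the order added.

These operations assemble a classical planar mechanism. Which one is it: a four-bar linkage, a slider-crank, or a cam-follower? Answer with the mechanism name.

links: 4 (incl. ground); joints: 4 revolute, 0 prismatic, 0 higher (cam) pair, forming one closed loop
4 links in a single 4R loop → four-bar linkage

four-bar linkage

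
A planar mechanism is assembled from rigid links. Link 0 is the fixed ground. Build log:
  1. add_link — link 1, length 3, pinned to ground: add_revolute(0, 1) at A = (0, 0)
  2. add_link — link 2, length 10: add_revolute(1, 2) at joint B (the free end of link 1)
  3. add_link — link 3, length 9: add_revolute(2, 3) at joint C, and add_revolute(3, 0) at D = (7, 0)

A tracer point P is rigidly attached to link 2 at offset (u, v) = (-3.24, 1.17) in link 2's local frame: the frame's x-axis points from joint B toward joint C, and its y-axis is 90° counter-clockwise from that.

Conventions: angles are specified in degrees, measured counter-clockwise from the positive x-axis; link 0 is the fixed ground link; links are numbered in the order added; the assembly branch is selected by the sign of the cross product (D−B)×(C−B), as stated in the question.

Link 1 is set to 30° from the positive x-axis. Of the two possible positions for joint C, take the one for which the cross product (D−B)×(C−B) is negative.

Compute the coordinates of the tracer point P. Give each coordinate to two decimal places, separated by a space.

A=(0,0), D=(7.00,0)
B = A + 3.00·(cos30°, sin30°) = (2.5981, 1.5000)
|BD| = 4.6505
circle(B,10.00) ∩ circle(D,9.00): a=4.3680, h=8.9956
  candidates: C₊=(9.6342,8.6059) cross=41.834; C₋=(3.8312,-8.4237) cross=-41.834
  branch - wants cross < 0 → take C=(3.8312,-8.4237) (cross=-41.834)
ex = (C−B)/|BC| = (0.1233,-0.9924); ey = (0.9924,0.1233)
P = B + -3.24·ex + 1.17·ey = (3.3596,4.8595)

3.36 4.86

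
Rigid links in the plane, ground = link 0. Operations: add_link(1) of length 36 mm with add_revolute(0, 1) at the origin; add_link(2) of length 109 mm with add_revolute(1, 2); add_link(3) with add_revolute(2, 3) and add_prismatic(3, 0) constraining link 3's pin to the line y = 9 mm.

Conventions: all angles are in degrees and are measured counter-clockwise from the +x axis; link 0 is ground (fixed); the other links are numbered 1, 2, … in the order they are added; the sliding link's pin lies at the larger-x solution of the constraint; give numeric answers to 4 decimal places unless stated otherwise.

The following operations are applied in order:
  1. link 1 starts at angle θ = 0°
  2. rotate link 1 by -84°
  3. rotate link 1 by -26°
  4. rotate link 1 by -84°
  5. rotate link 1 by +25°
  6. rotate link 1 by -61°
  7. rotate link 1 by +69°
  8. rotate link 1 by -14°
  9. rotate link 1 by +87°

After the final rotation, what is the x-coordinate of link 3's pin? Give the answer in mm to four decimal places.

geometry: r = 36 mm, L = 109 mm, e = 9 mm; θ starts at 0°
rotate link 1 by -84°: θ ← 0° -84° = -84°
rotate link 1 by -26°: θ ← -84° -26° = -110°
rotate link 1 by -84°: θ ← -110° -84° = -194°
rotate link 1 by +25°: θ ← -194° +25° = -169°
rotate link 1 by -61°: θ ← -169° -61° = -230°
rotate link 1 by +69°: θ ← -230° +69° = -161°
rotate link 1 by -14°: θ ← -161° -14° = -175°
rotate link 1 by +87°: θ ← -175° +87° = -88°
crank pin P = (r cos θ, r sin θ) = (1.256382, -35.978070)
h = r sin θ − e = -35.978070 − 9 = -44.978070
x = r cos θ + √(L² − h²) = 1.256382 + 99.287327 = 100.543709

100.5437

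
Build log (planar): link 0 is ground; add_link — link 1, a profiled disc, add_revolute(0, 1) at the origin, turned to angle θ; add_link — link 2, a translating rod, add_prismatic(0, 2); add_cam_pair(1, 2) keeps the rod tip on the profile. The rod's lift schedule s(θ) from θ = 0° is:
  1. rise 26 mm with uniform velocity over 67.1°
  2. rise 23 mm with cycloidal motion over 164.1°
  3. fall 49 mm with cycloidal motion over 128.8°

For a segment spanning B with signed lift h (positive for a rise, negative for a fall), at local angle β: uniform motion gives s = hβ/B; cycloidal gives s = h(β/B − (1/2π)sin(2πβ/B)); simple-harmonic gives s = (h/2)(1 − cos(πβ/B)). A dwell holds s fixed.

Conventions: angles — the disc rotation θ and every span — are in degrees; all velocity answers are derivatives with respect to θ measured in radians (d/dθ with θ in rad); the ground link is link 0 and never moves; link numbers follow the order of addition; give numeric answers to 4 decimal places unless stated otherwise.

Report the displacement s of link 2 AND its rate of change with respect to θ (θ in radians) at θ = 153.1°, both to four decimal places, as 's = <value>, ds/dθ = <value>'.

seg 1 [0°–67.1°] uniform, h=26: full span → s += 26 → s = 26.0000
seg 2 [67.1°–231.2°] cycloidal, h=23: θ=153.1° here. β=86, B=164.1. 23·(0.5241 − sin(2π·0.5241)/(2π)) = 12.6051 → s = 38.6051
velocity in seg [67.1°–231.2°] (cycloidal), θ in radians: β = 86° = 1.5010 rad, B = 164.1° = 2.8641 rad; ds/dθ = (h/B)(1 − cos(2πβ/B)) = (23/2.8641)(1 − cos(2π·0.5241)) = 15.969306 mm/rad

s = 38.6051, ds/dθ = 15.9693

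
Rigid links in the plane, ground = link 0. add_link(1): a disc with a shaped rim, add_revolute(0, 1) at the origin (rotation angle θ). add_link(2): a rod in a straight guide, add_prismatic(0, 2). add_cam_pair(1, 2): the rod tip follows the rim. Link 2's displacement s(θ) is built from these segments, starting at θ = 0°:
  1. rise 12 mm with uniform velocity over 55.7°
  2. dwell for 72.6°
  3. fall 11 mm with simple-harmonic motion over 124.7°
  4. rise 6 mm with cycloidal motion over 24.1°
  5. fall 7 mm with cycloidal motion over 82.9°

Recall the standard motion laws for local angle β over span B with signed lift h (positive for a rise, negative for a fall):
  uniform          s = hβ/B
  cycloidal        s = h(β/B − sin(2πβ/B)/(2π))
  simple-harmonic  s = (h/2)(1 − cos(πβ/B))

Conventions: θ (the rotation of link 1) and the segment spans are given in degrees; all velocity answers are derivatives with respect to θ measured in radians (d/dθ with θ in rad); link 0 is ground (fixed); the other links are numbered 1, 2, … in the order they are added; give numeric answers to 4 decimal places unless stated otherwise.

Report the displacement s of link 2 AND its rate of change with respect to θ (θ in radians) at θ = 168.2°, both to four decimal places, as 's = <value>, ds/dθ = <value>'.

segment 1 (0° to 55.7°, uniform, h = 12) is passed completely: s = 0.0000 + (12) = 12.0000
segment 2 (55.7° to 128.3°, dwell): s unchanged at 12.0000
θ = 168.2° falls in segment 3 (128.3° to 253°, simple-harmonic, h = -11): β = 168.2 − 128.3 = 39.9°, B = 124.7°; Δs = -11/2·(1 − cos(π·0.3200)) = -2.5525; s = 12.0000 − 2.5525 = 9.4475
velocity in seg [128.3°–253°] (simple-harmonic), θ in radians: β = 39.9° = 0.6964 rad, B = 124.7° = 2.1764 rad; ds/dθ = (πh/(2B)) sin(πβ/B) = (π·(-11)/(2·2.1764)) sin(π·0.3200) = -6.702736 mm/rad

s = 9.4475, ds/dθ = -6.7027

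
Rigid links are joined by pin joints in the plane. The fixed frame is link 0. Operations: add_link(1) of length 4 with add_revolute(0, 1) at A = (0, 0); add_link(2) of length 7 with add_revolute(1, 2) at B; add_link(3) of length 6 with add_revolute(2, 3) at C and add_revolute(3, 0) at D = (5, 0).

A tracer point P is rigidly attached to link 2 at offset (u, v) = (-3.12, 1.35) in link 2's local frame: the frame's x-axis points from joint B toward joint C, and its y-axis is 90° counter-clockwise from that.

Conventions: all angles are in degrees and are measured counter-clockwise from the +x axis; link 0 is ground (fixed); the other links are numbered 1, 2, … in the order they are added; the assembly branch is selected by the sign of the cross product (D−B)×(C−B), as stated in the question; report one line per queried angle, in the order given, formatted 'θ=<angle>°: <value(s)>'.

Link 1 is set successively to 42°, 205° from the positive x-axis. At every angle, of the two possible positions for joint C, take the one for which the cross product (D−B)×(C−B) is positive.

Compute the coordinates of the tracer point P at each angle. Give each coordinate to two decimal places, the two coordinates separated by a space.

A=(0,0), D=(5.00,0)
θ=42°: B = A + 4.00·(cos42°, sin42°) = (2.9726, 2.6765)
θ=42°: |BD| = 3.3577
θ=42°: circle(B,7.00) ∩ circle(D,6.00): a=3.6147, h=5.9945
θ=42°:   candidates: C₊=(9.9336,3.4147) cross=20.128; C₋=(0.3768,-3.8244) cross=-20.128
θ=42°:   branch + wants cross > 0 → take C=(9.9336,3.4147) (cross=20.128)
θ=42°: ex = (C−B)/|BC| = (0.9944,0.1055); ey = (-0.1055,0.9944)
θ=42°: P = B + -3.12·ex + 1.35·ey = (-0.2724,3.6900)
θ=205°: B = A + 4.00·(cos205°, sin205°) = (-3.6252, -1.6905)
θ=205°: |BD| = 8.7893
θ=205°: circle(B,7.00) ∩ circle(D,6.00): a=5.1342, h=4.7582
θ=205°:   candidates: C₊=(0.4980,3.9663) cross=41.821; C₋=(2.3283,-5.3723) cross=-41.821
θ=205°:   branch + wants cross > 0 → take C=(0.4980,3.9663) (cross=41.821)
θ=205°: ex = (C−B)/|BC| = (0.5890,0.8081); ey = (-0.8081,0.5890)
θ=205°: P = B + -3.12·ex + 1.35·ey = (-6.5540,-3.4166)

θ=42°: -0.27 3.69
θ=205°: -6.55 -3.42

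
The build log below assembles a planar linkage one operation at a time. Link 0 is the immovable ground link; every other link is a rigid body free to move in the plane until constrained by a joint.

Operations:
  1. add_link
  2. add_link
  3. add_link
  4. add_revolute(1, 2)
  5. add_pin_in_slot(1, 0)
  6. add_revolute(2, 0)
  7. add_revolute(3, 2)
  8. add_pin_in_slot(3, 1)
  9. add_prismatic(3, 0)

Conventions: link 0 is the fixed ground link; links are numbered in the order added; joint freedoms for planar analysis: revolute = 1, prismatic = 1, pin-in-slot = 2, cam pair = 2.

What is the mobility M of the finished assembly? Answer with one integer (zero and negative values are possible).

L=1 J1=0 J2=0
add link → L=2 J1=0 J2=0
add link → L=3 J1=0 J2=0
add link → L=4 J1=0 J2=0
R@1,2 dof=1 J1 → L=4 J1=1 J2=0
PS@1,0 dof=2 J2 → L=4 J1=1 J2=1
R@2,0 dof=1 J1 → L=4 J1=2 J2=1
R@3,2 dof=1 J1 → L=4 J1=3 J2=1
PS@3,1 dof=2 J2 → L=4 J1=3 J2=2
P@3,0 dof=1 J1 → L=4 J1=4 J2=2
M=3(L−1)−2J1−J2=3·3−2·4−2=-1

M = -1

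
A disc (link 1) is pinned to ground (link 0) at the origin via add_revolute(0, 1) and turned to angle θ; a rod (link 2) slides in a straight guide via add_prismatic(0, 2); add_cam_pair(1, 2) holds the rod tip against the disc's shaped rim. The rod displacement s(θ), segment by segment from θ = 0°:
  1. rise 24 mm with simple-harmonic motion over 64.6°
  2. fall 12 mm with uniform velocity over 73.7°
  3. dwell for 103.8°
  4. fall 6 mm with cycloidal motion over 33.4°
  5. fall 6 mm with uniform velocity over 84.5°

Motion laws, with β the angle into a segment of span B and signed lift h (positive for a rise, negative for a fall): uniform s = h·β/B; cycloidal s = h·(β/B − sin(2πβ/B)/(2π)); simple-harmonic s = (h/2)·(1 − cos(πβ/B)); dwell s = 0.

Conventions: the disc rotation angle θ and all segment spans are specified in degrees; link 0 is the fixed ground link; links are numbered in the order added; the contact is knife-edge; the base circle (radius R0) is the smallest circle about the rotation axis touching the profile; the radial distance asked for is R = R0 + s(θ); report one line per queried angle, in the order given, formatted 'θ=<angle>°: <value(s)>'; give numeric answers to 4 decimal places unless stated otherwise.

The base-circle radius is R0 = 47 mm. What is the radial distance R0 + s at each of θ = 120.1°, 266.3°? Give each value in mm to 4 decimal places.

segment 1 (0° to 64.6°, simple-harmonic, h = 24) is passed completely: s = 0.0000 + (24) = 24.0000
θ = 120.1° falls in segment 2 (64.6° to 138.3°, uniform, h = -12): β = 120.1 − 64.6 = 55.5°, B = 73.7°; Δs = -12·55.5/73.7 = -9.0366; s = 24.0000 − 9.0366 = 14.9634
segment 2 (64.6° to 138.3°, uniform, h = -12) is passed completely: s = 24.0000 + (-12) = 12.0000
segment 3 (138.3° to 242.1°, dwell): s unchanged at 12.0000
θ = 266.3° falls in segment 4 (242.1° to 275.5°, cycloidal, h = -6): β = 266.3 − 242.1 = 24.2°, B = 33.4°; Δs = -6·(0.7246 − sin(2π·0.7246)/(2π)) = -5.2901; s = 12.0000 − 5.2901 = 6.7099
θ=120.1°: R = R0 + s = 47 + 14.9634 = 61.9634
θ=266.3°: R = R0 + s = 47 + 6.7099 = 53.7099

θ=120.1°: 61.9634
θ=266.3°: 53.7099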